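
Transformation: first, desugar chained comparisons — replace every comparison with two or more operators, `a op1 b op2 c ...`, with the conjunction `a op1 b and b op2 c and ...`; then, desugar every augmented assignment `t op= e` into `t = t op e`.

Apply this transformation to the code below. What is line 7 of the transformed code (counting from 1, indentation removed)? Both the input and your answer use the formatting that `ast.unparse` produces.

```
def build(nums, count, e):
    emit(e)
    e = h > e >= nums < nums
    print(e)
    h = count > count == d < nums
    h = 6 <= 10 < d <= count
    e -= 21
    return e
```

Transformed code:
def build(nums, count, e):
    emit(e)
    e = h > e and e >= nums and (nums < nums)
    print(e)
    h = count > count and count == d and (d < nums)
    h = 6 <= 10 and 10 < d and (d <= count)
    e = e - 21
    return e

e = e - 21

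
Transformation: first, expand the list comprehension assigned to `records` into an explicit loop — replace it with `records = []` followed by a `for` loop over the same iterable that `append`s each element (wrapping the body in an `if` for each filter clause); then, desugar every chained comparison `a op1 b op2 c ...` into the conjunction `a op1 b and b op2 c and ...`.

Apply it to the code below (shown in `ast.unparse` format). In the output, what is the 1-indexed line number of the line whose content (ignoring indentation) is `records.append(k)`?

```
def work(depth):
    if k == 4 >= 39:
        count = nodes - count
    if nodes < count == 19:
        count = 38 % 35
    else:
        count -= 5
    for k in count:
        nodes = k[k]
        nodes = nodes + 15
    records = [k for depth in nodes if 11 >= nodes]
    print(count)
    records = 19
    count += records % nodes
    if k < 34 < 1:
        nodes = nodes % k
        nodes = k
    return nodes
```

14

Transformed code:
def work(depth):
    if k == 4 and 4 >= 39:
        count = nodes - count
    if nodes < count and count == 19:
        count = 38 % 35
    else:
        count -= 5
    for k in count:
        nodes = k[k]
        nodes = nodes + 15
    records = []
    for depth in nodes:
        if 11 >= nodes:
            records.append(k)
    print(count)
    records = 19
    count += records % nodes
    if k < 34 and 34 < 1:
        nodes = nodes % k
        nodes = k
    return nodes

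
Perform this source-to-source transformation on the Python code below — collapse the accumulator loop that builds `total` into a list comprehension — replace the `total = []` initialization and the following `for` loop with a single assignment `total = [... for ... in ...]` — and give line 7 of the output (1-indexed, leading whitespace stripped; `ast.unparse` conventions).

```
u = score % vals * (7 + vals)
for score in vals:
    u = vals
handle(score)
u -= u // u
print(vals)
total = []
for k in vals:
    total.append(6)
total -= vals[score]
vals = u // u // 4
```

total = [6 for k in vals]

Transformed code:
u = score % vals * (7 + vals)
for score in vals:
    u = vals
handle(score)
u -= u // u
print(vals)
total = [6 for k in vals]
total -= vals[score]
vals = u // u // 4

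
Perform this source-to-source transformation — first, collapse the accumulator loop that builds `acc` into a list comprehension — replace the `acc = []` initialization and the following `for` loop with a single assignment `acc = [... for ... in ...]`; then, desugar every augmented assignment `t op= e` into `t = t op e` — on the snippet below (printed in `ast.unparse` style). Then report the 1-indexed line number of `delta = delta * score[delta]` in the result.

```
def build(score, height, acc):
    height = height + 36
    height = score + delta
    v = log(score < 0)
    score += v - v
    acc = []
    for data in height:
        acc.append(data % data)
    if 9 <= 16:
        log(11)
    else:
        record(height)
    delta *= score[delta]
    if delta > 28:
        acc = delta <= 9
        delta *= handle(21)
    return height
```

Transformed code:
def build(score, height, acc):
    height = height + 36
    height = score + delta
    v = log(score < 0)
    score = score + (v - v)
    acc = [data % data for data in height]
    if 9 <= 16:
        log(11)
    else:
        record(height)
    delta = delta * score[delta]
    if delta > 28:
        acc = delta <= 9
        delta = delta * handle(21)
    return height

11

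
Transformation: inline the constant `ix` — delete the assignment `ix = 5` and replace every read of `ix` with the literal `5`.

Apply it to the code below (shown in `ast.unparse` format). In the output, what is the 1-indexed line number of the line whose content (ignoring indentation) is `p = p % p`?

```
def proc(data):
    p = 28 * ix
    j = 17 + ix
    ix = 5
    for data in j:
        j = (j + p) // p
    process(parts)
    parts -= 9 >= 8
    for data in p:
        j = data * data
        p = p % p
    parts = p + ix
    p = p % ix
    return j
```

10

Transformed code:
def proc(data):
    p = 28 * 5
    j = 17 + 5
    for data in j:
        j = (j + p) // p
    process(parts)
    parts -= 9 >= 8
    for data in p:
        j = data * data
        p = p % p
    parts = p + 5
    p = p % 5
    return j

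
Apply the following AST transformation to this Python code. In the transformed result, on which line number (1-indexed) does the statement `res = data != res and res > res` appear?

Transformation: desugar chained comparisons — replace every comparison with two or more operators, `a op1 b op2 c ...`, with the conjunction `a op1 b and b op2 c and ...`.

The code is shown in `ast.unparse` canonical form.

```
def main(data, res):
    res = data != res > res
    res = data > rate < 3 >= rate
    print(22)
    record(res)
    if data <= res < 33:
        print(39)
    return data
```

2

Transformed code:
def main(data, res):
    res = data != res and res > res
    res = data > rate and rate < 3 and (3 >= rate)
    print(22)
    record(res)
    if data <= res and res < 33:
        print(39)
    return data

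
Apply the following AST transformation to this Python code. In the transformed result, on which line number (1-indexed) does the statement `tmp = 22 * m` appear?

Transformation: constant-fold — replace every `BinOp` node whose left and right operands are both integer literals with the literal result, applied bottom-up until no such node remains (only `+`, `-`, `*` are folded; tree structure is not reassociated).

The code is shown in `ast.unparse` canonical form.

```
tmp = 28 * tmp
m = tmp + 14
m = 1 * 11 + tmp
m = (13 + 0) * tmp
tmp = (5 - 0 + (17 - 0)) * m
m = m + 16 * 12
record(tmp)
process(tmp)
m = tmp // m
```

5

Transformed code:
tmp = 28 * tmp
m = tmp + 14
m = 11 + tmp
m = 13 * tmp
tmp = 22 * m
m = m + 192
record(tmp)
process(tmp)
m = tmp // m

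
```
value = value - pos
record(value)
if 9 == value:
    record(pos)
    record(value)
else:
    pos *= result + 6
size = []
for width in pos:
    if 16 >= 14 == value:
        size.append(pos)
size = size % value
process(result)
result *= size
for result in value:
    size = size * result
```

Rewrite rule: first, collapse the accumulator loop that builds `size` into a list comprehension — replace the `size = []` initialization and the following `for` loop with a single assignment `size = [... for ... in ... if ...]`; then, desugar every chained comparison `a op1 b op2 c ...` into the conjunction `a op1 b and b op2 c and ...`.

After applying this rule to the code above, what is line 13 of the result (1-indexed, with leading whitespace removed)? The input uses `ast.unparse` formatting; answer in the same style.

size = size * result

Transformed code:
value = value - pos
record(value)
if 9 == value:
    record(pos)
    record(value)
else:
    pos *= result + 6
size = [pos for width in pos if 16 >= 14 and 14 == value]
size = size % value
process(result)
result *= size
for result in value:
    size = size * result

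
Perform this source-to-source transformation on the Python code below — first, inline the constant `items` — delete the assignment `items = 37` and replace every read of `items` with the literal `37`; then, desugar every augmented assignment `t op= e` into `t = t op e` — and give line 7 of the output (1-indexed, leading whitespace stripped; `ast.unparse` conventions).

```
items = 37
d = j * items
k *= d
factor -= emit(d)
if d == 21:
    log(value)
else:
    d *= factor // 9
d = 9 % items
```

d = d * (factor // 9)

Transformed code:
d = j * 37
k = k * d
factor = factor - emit(d)
if d == 21:
    log(value)
else:
    d = d * (factor // 9)
d = 9 % 37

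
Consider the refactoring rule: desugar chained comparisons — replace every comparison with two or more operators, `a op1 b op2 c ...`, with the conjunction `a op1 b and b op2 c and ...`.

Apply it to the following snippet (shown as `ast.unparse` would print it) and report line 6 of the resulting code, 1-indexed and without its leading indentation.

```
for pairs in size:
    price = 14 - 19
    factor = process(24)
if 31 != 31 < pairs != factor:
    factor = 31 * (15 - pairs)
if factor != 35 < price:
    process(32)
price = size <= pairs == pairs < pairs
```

if factor != 35 and 35 < price:

Transformed code:
for pairs in size:
    price = 14 - 19
    factor = process(24)
if 31 != 31 and 31 < pairs and (pairs != factor):
    factor = 31 * (15 - pairs)
if factor != 35 and 35 < price:
    process(32)
price = size <= pairs and pairs == pairs and (pairs < pairs)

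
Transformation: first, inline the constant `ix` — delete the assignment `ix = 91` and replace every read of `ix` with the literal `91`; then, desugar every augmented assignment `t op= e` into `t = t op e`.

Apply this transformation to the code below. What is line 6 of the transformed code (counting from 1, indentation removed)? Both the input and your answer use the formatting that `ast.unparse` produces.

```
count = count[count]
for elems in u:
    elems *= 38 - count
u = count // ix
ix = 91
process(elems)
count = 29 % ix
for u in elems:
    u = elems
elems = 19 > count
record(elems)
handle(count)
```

count = 29 % 91

Transformed code:
count = count[count]
for elems in u:
    elems = elems * (38 - count)
u = count // 91
process(elems)
count = 29 % 91
for u in elems:
    u = elems
elems = 19 > count
record(elems)
handle(count)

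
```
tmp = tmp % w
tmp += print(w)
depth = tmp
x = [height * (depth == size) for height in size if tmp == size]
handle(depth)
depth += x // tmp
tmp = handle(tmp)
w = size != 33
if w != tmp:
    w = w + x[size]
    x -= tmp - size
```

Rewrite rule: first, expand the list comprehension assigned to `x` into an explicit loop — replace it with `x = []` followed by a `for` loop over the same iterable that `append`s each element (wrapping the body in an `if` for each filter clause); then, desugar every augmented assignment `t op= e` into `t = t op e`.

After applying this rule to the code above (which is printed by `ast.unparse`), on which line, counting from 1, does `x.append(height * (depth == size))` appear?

Transformed code:
tmp = tmp % w
tmp = tmp + print(w)
depth = tmp
x = []
for height in size:
    if tmp == size:
        x.append(height * (depth == size))
handle(depth)
depth = depth + x // tmp
tmp = handle(tmp)
w = size != 33
if w != tmp:
    w = w + x[size]
    x = x - (tmp - size)

7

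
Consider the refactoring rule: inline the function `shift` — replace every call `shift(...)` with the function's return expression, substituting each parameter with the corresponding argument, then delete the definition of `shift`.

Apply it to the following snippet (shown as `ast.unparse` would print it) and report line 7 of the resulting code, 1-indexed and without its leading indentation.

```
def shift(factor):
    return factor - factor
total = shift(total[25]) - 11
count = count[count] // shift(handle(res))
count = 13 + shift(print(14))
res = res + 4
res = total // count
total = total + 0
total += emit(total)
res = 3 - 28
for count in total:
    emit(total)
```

Transformed code:
total = total[25] - total[25] - 11
count = count[count] // (handle(res) - handle(res))
count = 13 + (print(14) - print(14))
res = res + 4
res = total // count
total = total + 0
total += emit(total)
res = 3 - 28
for count in total:
    emit(total)

total += emit(total)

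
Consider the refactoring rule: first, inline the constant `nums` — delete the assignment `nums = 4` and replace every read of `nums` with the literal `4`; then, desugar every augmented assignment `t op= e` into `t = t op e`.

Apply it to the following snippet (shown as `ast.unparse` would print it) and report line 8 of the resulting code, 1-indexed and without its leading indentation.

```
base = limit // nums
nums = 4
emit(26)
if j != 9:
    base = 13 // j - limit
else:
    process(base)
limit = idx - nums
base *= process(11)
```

base = base * process(11)

Transformed code:
base = limit // 4
emit(26)
if j != 9:
    base = 13 // j - limit
else:
    process(base)
limit = idx - 4
base = base * process(11)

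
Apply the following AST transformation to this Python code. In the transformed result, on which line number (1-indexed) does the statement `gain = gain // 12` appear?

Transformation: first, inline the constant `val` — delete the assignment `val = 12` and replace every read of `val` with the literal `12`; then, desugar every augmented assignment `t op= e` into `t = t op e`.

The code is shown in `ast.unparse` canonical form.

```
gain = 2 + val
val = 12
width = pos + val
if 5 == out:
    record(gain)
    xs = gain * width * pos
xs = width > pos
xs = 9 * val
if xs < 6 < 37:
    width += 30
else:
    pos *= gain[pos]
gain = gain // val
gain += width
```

12

Transformed code:
gain = 2 + 12
width = pos + 12
if 5 == out:
    record(gain)
    xs = gain * width * pos
xs = width > pos
xs = 9 * 12
if xs < 6 < 37:
    width = width + 30
else:
    pos = pos * gain[pos]
gain = gain // 12
gain = gain + width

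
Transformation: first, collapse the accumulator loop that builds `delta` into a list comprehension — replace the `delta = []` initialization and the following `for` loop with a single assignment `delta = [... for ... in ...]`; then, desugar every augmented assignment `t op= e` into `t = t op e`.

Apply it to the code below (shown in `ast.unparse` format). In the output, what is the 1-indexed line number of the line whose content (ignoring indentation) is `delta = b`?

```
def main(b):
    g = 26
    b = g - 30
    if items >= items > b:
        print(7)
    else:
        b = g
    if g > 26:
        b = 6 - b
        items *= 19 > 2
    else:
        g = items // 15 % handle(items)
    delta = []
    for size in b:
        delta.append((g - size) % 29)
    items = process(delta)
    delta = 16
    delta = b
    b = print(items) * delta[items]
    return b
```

Transformed code:
def main(b):
    g = 26
    b = g - 30
    if items >= items > b:
        print(7)
    else:
        b = g
    if g > 26:
        b = 6 - b
        items = items * (19 > 2)
    else:
        g = items // 15 % handle(items)
    delta = [(g - size) % 29 for size in b]
    items = process(delta)
    delta = 16
    delta = b
    b = print(items) * delta[items]
    return b

16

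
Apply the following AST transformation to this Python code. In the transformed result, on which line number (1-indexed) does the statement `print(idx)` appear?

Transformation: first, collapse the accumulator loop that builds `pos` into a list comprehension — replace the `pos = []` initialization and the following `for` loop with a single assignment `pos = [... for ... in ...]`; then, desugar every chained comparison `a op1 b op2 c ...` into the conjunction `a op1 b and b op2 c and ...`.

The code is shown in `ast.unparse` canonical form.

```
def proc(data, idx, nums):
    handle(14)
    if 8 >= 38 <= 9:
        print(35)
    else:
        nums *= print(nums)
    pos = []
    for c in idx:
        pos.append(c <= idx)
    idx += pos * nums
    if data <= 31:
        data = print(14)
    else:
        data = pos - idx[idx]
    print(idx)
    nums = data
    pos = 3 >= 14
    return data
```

13

Transformed code:
def proc(data, idx, nums):
    handle(14)
    if 8 >= 38 and 38 <= 9:
        print(35)
    else:
        nums *= print(nums)
    pos = [c <= idx for c in idx]
    idx += pos * nums
    if data <= 31:
        data = print(14)
    else:
        data = pos - idx[idx]
    print(idx)
    nums = data
    pos = 3 >= 14
    return data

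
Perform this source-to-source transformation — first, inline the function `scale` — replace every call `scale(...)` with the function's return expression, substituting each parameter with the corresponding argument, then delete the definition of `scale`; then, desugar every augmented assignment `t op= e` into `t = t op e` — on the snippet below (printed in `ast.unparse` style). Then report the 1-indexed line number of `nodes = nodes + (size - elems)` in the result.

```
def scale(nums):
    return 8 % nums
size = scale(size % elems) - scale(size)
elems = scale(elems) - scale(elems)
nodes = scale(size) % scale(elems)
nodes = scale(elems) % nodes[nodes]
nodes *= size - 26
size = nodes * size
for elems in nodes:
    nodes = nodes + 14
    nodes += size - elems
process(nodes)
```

Transformed code:
size = 8 % (size % elems) - 8 % size
elems = 8 % elems - 8 % elems
nodes = 8 % size % (8 % elems)
nodes = 8 % elems % nodes[nodes]
nodes = nodes * (size - 26)
size = nodes * size
for elems in nodes:
    nodes = nodes + 14
    nodes = nodes + (size - elems)
process(nodes)

9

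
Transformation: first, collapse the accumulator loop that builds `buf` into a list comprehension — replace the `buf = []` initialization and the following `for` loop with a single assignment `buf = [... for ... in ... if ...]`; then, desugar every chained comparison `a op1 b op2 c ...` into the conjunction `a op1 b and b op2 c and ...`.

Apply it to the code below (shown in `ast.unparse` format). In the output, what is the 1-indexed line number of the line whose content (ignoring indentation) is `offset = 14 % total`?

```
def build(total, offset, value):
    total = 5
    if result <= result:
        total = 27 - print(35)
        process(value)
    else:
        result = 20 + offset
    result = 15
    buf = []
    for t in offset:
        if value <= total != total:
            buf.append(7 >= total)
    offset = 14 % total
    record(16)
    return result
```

Transformed code:
def build(total, offset, value):
    total = 5
    if result <= result:
        total = 27 - print(35)
        process(value)
    else:
        result = 20 + offset
    result = 15
    buf = [7 >= total for t in offset if value <= total and total != total]
    offset = 14 % total
    record(16)
    return result

10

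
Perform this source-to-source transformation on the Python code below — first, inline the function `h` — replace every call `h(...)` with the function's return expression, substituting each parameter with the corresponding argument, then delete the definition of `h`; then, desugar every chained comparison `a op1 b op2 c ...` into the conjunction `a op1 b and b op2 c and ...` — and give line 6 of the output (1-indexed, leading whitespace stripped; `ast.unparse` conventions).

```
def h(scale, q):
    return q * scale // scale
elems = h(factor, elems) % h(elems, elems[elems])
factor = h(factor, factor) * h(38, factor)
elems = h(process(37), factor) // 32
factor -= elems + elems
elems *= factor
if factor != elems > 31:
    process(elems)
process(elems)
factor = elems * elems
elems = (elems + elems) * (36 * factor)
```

if factor != elems and elems > 31:

Transformed code:
elems = elems * factor // factor % (elems[elems] * elems // elems)
factor = factor * factor // factor * (factor * 38 // 38)
elems = factor * process(37) // process(37) // 32
factor -= elems + elems
elems *= factor
if factor != elems and elems > 31:
    process(elems)
process(elems)
factor = elems * elems
elems = (elems + elems) * (36 * factor)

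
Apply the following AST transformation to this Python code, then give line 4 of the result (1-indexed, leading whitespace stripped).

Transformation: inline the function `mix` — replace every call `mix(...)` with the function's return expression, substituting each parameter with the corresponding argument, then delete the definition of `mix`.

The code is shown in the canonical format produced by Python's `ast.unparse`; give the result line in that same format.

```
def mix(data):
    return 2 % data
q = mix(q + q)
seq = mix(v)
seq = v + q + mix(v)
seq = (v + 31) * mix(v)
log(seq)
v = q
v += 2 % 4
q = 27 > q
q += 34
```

Transformed code:
q = 2 % (q + q)
seq = 2 % v
seq = v + q + 2 % v
seq = (v + 31) * (2 % v)
log(seq)
v = q
v += 2 % 4
q = 27 > q
q += 34

seq = (v + 31) * (2 % v)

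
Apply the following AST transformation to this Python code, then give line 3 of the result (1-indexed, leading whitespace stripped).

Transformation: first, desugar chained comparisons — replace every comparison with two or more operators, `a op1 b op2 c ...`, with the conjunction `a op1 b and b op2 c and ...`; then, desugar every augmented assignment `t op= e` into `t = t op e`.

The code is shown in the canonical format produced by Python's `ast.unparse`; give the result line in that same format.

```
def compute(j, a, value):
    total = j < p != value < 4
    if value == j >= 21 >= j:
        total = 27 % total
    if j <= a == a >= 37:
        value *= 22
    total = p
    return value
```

if value == j and j >= 21 and (21 >= j):

Transformed code:
def compute(j, a, value):
    total = j < p and p != value and (value < 4)
    if value == j and j >= 21 and (21 >= j):
        total = 27 % total
    if j <= a and a == a and (a >= 37):
        value = value * 22
    total = p
    return value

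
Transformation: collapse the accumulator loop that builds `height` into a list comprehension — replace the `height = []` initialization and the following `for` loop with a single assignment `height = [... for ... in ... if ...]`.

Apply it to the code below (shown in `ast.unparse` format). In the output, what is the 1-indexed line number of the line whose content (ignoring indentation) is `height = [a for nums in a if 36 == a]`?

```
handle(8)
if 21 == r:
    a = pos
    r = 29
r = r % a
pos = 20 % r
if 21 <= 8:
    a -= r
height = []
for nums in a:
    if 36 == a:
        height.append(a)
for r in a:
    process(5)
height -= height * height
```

9

Transformed code:
handle(8)
if 21 == r:
    a = pos
    r = 29
r = r % a
pos = 20 % r
if 21 <= 8:
    a -= r
height = [a for nums in a if 36 == a]
for r in a:
    process(5)
height -= height * height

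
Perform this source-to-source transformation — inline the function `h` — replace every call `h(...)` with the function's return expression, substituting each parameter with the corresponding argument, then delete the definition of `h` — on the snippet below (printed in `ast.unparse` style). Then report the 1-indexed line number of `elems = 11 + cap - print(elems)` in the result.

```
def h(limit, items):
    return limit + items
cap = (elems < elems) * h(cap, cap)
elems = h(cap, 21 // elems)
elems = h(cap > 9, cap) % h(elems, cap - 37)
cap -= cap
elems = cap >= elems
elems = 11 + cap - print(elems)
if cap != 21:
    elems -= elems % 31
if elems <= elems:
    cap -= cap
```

6

Transformed code:
cap = (elems < elems) * (cap + cap)
elems = cap + 21 // elems
elems = ((cap > 9) + cap) % (elems + (cap - 37))
cap -= cap
elems = cap >= elems
elems = 11 + cap - print(elems)
if cap != 21:
    elems -= elems % 31
if elems <= elems:
    cap -= cap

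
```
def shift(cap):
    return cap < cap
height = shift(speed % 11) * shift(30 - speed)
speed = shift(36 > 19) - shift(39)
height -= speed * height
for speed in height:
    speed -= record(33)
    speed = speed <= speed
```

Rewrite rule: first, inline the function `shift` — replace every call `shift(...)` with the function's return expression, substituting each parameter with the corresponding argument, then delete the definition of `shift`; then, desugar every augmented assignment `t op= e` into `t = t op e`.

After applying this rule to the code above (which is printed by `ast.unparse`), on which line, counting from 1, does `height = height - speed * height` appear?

3

Transformed code:
height = (speed % 11 < speed % 11) * (30 - speed < 30 - speed)
speed = ((36 > 19) < (36 > 19)) - (39 < 39)
height = height - speed * height
for speed in height:
    speed = speed - record(33)
    speed = speed <= speed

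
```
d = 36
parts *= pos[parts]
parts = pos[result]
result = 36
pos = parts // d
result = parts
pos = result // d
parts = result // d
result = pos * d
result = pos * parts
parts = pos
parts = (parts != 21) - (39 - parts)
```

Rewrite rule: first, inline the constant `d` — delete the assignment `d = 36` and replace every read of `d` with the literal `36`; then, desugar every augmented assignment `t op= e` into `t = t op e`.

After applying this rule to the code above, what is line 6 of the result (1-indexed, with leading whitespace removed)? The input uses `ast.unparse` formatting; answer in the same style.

pos = result // 36

Transformed code:
parts = parts * pos[parts]
parts = pos[result]
result = 36
pos = parts // 36
result = parts
pos = result // 36
parts = result // 36
result = pos * 36
result = pos * parts
parts = pos
parts = (parts != 21) - (39 - parts)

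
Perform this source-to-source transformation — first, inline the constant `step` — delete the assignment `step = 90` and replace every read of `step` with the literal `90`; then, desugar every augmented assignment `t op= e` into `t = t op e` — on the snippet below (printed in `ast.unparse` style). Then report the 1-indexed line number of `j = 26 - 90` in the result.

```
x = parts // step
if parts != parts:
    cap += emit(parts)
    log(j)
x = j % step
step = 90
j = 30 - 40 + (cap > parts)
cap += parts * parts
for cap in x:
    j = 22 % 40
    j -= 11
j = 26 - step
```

11

Transformed code:
x = parts // 90
if parts != parts:
    cap = cap + emit(parts)
    log(j)
x = j % 90
j = 30 - 40 + (cap > parts)
cap = cap + parts * parts
for cap in x:
    j = 22 % 40
    j = j - 11
j = 26 - 90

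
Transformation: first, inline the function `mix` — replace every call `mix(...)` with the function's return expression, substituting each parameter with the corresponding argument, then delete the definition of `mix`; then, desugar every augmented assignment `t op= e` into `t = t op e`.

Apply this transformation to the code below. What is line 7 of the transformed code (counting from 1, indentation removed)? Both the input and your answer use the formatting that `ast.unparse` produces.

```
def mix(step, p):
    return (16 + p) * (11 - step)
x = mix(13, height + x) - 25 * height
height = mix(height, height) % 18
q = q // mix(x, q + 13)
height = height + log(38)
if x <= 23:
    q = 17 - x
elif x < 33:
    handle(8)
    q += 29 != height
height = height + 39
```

Transformed code:
x = (16 + (height + x)) * (11 - 13) - 25 * height
height = (16 + height) * (11 - height) % 18
q = q // ((16 + (q + 13)) * (11 - x))
height = height + log(38)
if x <= 23:
    q = 17 - x
elif x < 33:
    handle(8)
    q = q + (29 != height)
height = height + 39

elif x < 33:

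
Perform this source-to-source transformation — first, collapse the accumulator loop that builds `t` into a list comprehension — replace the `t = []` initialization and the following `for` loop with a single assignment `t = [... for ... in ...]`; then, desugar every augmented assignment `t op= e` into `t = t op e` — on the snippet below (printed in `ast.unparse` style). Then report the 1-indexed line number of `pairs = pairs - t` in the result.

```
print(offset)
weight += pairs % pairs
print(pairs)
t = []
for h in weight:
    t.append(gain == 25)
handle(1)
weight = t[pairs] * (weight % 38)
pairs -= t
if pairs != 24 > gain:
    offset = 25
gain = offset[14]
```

Transformed code:
print(offset)
weight = weight + pairs % pairs
print(pairs)
t = [gain == 25 for h in weight]
handle(1)
weight = t[pairs] * (weight % 38)
pairs = pairs - t
if pairs != 24 > gain:
    offset = 25
gain = offset[14]

7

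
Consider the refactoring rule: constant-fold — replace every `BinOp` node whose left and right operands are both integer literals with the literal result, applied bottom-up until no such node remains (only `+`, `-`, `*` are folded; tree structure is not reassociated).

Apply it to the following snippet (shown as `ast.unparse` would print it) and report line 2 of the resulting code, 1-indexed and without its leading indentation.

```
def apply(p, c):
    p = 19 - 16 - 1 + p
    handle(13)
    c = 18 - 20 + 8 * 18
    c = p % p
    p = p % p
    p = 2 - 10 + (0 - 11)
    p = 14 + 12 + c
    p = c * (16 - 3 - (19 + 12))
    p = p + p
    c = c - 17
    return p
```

Transformed code:
def apply(p, c):
    p = 2 + p
    handle(13)
    c = 142
    c = p % p
    p = p % p
    p = -19
    p = 26 + c
    p = c * -18
    p = p + p
    c = c - 17
    return p

p = 2 + p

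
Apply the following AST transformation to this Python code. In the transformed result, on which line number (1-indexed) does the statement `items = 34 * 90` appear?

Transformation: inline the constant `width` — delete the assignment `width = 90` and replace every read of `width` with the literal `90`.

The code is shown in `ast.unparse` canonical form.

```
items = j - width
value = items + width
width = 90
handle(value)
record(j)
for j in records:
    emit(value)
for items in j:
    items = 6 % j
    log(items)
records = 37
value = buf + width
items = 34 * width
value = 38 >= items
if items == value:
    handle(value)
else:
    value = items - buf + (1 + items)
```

12

Transformed code:
items = j - 90
value = items + 90
handle(value)
record(j)
for j in records:
    emit(value)
for items in j:
    items = 6 % j
    log(items)
records = 37
value = buf + 90
items = 34 * 90
value = 38 >= items
if items == value:
    handle(value)
else:
    value = items - buf + (1 + items)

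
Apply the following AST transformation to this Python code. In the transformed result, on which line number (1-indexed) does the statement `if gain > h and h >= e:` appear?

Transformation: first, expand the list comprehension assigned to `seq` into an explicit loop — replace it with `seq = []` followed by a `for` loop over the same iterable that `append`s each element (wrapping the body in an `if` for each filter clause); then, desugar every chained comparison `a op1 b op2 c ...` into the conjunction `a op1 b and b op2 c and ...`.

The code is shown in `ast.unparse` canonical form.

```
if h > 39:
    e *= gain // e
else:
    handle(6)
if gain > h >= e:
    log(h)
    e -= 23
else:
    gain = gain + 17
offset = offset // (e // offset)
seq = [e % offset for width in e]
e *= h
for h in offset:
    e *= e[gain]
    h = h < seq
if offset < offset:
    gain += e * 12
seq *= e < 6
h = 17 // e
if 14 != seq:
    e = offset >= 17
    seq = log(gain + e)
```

5

Transformed code:
if h > 39:
    e *= gain // e
else:
    handle(6)
if gain > h and h >= e:
    log(h)
    e -= 23
else:
    gain = gain + 17
offset = offset // (e // offset)
seq = []
for width in e:
    seq.append(e % offset)
e *= h
for h in offset:
    e *= e[gain]
    h = h < seq
if offset < offset:
    gain += e * 12
seq *= e < 6
h = 17 // e
if 14 != seq:
    e = offset >= 17
    seq = log(gain + e)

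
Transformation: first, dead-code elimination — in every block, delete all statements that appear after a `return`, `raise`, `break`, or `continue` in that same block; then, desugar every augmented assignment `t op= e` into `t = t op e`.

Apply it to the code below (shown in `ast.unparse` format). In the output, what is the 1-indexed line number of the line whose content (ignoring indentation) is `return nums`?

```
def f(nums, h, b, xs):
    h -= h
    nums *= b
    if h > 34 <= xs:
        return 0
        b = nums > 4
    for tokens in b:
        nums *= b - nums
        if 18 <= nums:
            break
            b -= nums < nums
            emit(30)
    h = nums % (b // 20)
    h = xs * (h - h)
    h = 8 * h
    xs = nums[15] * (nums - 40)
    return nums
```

14

Transformed code:
def f(nums, h, b, xs):
    h = h - h
    nums = nums * b
    if h > 34 <= xs:
        return 0
    for tokens in b:
        nums = nums * (b - nums)
        if 18 <= nums:
            break
    h = nums % (b // 20)
    h = xs * (h - h)
    h = 8 * h
    xs = nums[15] * (nums - 40)
    return nums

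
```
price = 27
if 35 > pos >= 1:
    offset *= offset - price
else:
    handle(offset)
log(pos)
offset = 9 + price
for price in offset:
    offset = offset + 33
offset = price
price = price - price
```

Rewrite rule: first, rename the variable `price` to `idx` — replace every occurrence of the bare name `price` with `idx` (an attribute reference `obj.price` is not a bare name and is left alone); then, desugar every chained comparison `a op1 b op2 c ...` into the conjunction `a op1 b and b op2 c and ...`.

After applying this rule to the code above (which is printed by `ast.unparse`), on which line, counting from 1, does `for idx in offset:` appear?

Transformed code:
idx = 27
if 35 > pos and pos >= 1:
    offset *= offset - idx
else:
    handle(offset)
log(pos)
offset = 9 + idx
for idx in offset:
    offset = offset + 33
offset = idx
idx = idx - idx

8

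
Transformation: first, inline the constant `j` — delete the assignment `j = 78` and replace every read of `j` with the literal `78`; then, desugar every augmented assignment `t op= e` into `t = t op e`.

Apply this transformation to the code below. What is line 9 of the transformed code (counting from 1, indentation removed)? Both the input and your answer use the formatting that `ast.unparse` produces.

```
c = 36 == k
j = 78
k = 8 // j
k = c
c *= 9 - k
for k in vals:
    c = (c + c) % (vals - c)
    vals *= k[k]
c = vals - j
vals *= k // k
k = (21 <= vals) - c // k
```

Transformed code:
c = 36 == k
k = 8 // 78
k = c
c = c * (9 - k)
for k in vals:
    c = (c + c) % (vals - c)
    vals = vals * k[k]
c = vals - 78
vals = vals * (k // k)
k = (21 <= vals) - c // k

vals = vals * (k // k)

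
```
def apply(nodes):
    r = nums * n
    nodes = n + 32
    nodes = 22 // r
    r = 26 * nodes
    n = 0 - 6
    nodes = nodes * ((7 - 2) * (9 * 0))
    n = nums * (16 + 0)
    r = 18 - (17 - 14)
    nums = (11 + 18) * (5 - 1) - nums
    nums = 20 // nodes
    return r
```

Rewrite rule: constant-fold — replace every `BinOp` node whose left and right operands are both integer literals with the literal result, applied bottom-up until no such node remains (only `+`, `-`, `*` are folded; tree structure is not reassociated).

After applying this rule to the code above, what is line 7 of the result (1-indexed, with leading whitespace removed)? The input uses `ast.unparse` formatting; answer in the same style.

nodes = nodes * 0

Transformed code:
def apply(nodes):
    r = nums * n
    nodes = n + 32
    nodes = 22 // r
    r = 26 * nodes
    n = -6
    nodes = nodes * 0
    n = nums * 16
    r = 15
    nums = 116 - nums
    nums = 20 // nodes
    return r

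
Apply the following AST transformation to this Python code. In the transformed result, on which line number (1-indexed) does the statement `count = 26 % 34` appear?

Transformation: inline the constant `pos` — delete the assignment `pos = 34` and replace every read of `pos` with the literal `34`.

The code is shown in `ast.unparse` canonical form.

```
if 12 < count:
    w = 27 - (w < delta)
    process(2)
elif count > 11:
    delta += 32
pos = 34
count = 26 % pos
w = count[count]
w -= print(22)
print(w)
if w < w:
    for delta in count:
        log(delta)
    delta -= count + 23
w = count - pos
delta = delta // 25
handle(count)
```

Transformed code:
if 12 < count:
    w = 27 - (w < delta)
    process(2)
elif count > 11:
    delta += 32
count = 26 % 34
w = count[count]
w -= print(22)
print(w)
if w < w:
    for delta in count:
        log(delta)
    delta -= count + 23
w = count - 34
delta = delta // 25
handle(count)

6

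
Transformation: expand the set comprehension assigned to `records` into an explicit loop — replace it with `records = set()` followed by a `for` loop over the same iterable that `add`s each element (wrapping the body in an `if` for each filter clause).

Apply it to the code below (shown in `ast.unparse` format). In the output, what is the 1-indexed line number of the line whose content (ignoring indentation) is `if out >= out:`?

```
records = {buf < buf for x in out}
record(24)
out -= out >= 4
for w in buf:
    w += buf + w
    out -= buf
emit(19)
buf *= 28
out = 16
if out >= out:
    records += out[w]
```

12

Transformed code:
records = set()
for x in out:
    records.add(buf < buf)
record(24)
out -= out >= 4
for w in buf:
    w += buf + w
    out -= buf
emit(19)
buf *= 28
out = 16
if out >= out:
    records += out[w]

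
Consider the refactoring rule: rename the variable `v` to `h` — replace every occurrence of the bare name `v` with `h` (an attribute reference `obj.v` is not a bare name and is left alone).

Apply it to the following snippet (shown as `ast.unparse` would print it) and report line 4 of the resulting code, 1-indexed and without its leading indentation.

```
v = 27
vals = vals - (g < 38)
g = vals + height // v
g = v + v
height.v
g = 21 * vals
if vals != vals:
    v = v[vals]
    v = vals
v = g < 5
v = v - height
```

g = h + h

Transformed code:
h = 27
vals = vals - (g < 38)
g = vals + height // h
g = h + h
height.v
g = 21 * vals
if vals != vals:
    h = h[vals]
    h = vals
h = g < 5
h = h - height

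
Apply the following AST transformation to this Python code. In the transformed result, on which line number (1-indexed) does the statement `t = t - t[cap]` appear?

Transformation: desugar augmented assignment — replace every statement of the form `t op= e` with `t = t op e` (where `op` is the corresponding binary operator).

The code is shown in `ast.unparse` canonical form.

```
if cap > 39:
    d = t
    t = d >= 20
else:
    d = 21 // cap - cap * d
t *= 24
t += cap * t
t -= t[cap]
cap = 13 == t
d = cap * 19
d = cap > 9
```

Transformed code:
if cap > 39:
    d = t
    t = d >= 20
else:
    d = 21 // cap - cap * d
t = t * 24
t = t + cap * t
t = t - t[cap]
cap = 13 == t
d = cap * 19
d = cap > 9

8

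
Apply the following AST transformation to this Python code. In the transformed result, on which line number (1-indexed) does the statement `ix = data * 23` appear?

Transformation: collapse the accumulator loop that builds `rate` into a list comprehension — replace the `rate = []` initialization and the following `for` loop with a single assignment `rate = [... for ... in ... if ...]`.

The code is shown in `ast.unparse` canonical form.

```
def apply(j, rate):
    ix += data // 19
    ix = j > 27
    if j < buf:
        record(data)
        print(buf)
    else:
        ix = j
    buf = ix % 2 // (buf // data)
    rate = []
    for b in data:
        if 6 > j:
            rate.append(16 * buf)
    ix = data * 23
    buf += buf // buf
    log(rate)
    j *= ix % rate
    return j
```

11

Transformed code:
def apply(j, rate):
    ix += data // 19
    ix = j > 27
    if j < buf:
        record(data)
        print(buf)
    else:
        ix = j
    buf = ix % 2 // (buf // data)
    rate = [16 * buf for b in data if 6 > j]
    ix = data * 23
    buf += buf // buf
    log(rate)
    j *= ix % rate
    return j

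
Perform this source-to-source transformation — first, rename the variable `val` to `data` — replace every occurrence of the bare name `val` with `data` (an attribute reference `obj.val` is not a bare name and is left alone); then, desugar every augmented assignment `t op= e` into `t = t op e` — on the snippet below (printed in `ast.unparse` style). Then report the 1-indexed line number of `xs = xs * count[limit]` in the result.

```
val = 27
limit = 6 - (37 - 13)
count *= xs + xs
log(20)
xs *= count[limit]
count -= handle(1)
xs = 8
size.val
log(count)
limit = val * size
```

5

Transformed code:
data = 27
limit = 6 - (37 - 13)
count = count * (xs + xs)
log(20)
xs = xs * count[limit]
count = count - handle(1)
xs = 8
size.val
log(count)
limit = data * size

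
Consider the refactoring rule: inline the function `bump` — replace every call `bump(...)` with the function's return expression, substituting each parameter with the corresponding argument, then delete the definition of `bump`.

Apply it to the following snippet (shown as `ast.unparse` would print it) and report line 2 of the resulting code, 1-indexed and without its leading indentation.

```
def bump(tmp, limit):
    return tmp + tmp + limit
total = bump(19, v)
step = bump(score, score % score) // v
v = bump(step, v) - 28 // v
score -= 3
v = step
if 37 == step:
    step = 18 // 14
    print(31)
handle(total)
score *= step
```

Transformed code:
total = 19 + 19 + v
step = (score + score + score % score) // v
v = step + step + v - 28 // v
score -= 3
v = step
if 37 == step:
    step = 18 // 14
    print(31)
handle(total)
score *= step

step = (score + score + score % score) // v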